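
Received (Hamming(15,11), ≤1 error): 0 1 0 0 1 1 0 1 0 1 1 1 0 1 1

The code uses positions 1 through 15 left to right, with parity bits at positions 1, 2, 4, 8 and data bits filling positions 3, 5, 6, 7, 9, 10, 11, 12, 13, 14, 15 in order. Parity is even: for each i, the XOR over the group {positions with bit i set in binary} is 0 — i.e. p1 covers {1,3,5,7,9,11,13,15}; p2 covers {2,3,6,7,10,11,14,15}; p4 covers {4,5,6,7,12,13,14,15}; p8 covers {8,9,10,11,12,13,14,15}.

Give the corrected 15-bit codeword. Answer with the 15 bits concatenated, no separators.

010001010111011

s1 (pos 1,3,5,7,9,11,13,15): 0⊕0⊕1⊕0⊕0⊕1⊕0⊕1 = 1
s2 (pos 2,3,6,7,10,11,14,15): 1⊕0⊕1⊕0⊕1⊕1⊕1⊕1 = 0
s4 (pos 4,5,6,7,12,13,14,15): 0⊕1⊕1⊕0⊕1⊕0⊕1⊕1 = 1
s8 (pos 8,9,10,11,12,13,14,15): 1⊕0⊕1⊕1⊕1⊕0⊕1⊕1 = 0
Syndrome s8…s1 = 0101 → error at position 5.
Flip position 5: 010011010111011 → 010001010111011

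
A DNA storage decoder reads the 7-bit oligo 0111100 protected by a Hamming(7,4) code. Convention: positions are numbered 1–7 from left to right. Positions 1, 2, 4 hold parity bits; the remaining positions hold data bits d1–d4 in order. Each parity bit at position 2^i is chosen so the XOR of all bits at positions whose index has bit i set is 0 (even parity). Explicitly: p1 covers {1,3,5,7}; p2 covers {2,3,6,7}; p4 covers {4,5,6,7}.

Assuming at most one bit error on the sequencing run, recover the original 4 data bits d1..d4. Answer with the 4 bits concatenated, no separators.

1100

s1 (pos 1,3,5,7): 0⊕1⊕1⊕0 = 0
s2 (pos 2,3,6,7): 1⊕1⊕0⊕0 = 0
s4 (pos 4,5,6,7): 1⊕1⊕0⊕0 = 0
Syndrome s4…s1 = 000 → no error.
Read data bits from positions 3,5,6,7: 1100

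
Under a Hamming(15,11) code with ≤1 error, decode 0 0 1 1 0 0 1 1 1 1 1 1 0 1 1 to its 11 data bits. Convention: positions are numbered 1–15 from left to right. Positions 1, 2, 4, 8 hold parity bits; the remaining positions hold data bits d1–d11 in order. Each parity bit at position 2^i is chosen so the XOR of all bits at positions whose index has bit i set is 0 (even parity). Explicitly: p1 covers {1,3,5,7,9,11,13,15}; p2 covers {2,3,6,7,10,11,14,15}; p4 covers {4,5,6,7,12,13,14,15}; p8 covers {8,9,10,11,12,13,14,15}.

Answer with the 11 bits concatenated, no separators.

10011111111

s1 (pos 1,3,5,7,9,11,13,15): 0⊕1⊕0⊕1⊕1⊕1⊕0⊕1 = 1
s2 (pos 2,3,6,7,10,11,14,15): 0⊕1⊕0⊕1⊕1⊕1⊕1⊕1 = 0
s4 (pos 4,5,6,7,12,13,14,15): 1⊕0⊕0⊕1⊕1⊕0⊕1⊕1 = 1
s8 (pos 8,9,10,11,12,13,14,15): 1⊕1⊕1⊕1⊕1⊕0⊕1⊕1 = 1
Syndrome s8…s1 = 1101 → error at position 13.
Flip position 13: 001100111111011 → 001100111111111
Read data bits from positions 3,5,6,7,9,10,11,12,13,14,15: 10011111111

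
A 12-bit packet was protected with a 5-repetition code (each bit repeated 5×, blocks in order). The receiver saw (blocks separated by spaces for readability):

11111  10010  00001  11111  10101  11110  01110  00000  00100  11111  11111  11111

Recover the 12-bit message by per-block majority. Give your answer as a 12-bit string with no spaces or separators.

100111100111

Block 1 (11111): 5 ones → 1
Block 2 (10010): 2 ones → 0
Block 3 (00001): 1 one → 0
Block 4 (11111): 5 ones → 1
Block 5 (10101): 3 ones → 1
Block 6 (11110): 4 ones → 1
Block 7 (01110): 3 ones → 1
Block 8 (00000): 0 ones → 0
Block 9 (00100): 1 one → 0
Block 10 (11111): 5 ones → 1
Block 11 (11111): 5 ones → 1
Block 12 (11111): 5 ones → 1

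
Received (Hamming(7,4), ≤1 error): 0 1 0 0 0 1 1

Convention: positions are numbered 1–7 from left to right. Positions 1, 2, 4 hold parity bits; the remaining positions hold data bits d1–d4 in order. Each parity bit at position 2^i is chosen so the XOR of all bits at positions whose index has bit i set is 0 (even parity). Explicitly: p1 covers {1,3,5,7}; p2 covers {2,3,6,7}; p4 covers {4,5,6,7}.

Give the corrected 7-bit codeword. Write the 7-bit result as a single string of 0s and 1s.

0110011

s1 (pos 1,3,5,7): 0⊕0⊕0⊕1 = 1
s2 (pos 2,3,6,7): 1⊕0⊕1⊕1 = 1
s4 (pos 4,5,6,7): 0⊕0⊕1⊕1 = 0
Syndrome s4…s1 = 011 → error at position 3.
Flip position 3: 0100011 → 0110011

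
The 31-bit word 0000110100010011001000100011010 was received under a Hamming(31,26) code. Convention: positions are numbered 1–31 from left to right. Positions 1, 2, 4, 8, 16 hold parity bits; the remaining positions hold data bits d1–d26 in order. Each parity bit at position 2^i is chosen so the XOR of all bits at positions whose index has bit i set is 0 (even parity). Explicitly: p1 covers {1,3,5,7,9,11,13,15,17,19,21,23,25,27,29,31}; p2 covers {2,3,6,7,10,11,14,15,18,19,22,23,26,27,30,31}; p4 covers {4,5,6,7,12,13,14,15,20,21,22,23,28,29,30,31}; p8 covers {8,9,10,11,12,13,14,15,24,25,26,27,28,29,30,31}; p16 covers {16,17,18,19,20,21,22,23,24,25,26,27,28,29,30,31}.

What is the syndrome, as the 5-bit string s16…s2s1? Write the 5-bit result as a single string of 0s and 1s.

s1 (pos 1,3,5,7,9,11,13,15,17,19,21,23,25,27,29,31): 0⊕0⊕1⊕0⊕0⊕0⊕0⊕1⊕0⊕1⊕0⊕1⊕0⊕1⊕0⊕0 = 1
s2 (pos 2,3,6,7,10,11,14,15,18,19,22,23,26,27,30,31): 0⊕0⊕1⊕0⊕0⊕0⊕0⊕1⊕0⊕1⊕0⊕1⊕0⊕1⊕1⊕0 = 0
s4 (pos 4,5,6,7,12,13,14,15,20,21,22,23,28,29,30,31): 0⊕1⊕1⊕0⊕1⊕0⊕0⊕1⊕0⊕0⊕0⊕1⊕1⊕0⊕1⊕0 = 1
s8 (pos 8,9,10,11,12,13,14,15,24,25,26,27,28,29,30,31): 1⊕0⊕0⊕0⊕1⊕0⊕0⊕1⊕0⊕0⊕0⊕1⊕1⊕0⊕1⊕0 = 0
s16 (pos 16,17,18,19,20,21,22,23,24,25,26,27,28,29,30,31): 1⊕0⊕0⊕1⊕0⊕0⊕0⊕1⊕0⊕0⊕0⊕1⊕1⊕0⊕1⊕0 = 0
Syndrome s16…s1 = 00101 → error at position 5.

00101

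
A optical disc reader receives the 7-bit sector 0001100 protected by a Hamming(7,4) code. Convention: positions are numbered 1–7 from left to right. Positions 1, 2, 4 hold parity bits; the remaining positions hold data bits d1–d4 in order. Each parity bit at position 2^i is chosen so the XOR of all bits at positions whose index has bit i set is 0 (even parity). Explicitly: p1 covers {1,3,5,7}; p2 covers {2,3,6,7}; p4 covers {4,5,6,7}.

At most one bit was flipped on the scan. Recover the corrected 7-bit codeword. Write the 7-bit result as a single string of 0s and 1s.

1001100

s1 (pos 1,3,5,7): 0⊕0⊕1⊕0 = 1
s2 (pos 2,3,6,7): 0⊕0⊕0⊕0 = 0
s4 (pos 4,5,6,7): 1⊕1⊕0⊕0 = 0
Syndrome s4…s1 = 001 → error at position 1.
Flip position 1: 0001100 → 1001100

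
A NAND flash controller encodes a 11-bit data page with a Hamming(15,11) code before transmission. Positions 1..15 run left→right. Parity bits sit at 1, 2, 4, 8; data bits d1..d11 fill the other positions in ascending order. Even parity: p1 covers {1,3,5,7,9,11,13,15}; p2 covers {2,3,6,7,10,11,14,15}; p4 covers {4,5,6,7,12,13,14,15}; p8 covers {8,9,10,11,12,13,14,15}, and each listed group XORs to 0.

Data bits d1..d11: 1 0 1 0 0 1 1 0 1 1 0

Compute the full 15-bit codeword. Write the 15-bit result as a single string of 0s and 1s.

Place data at non-parity positions: p1 p2 1 p4 0 1 0 p8 0 1 1 0 1 1 0
p1 (pos 1,3,5,7,9,11,13,15): XOR of data positions = 1⊕0⊕0⊕0⊕1⊕1⊕0 = 1
p2 (pos 2,3,6,7,10,11,14,15): XOR of data positions = 1⊕1⊕0⊕1⊕1⊕1⊕0 = 1
p4 (pos 4,5,6,7,12,13,14,15): XOR of data positions = 0⊕1⊕0⊕0⊕1⊕1⊕0 = 1
p8 (pos 8,9,10,11,12,13,14,15): XOR of data positions = 0⊕1⊕1⊕0⊕1⊕1⊕0 = 0
Codeword: 111101000110110

111101000110110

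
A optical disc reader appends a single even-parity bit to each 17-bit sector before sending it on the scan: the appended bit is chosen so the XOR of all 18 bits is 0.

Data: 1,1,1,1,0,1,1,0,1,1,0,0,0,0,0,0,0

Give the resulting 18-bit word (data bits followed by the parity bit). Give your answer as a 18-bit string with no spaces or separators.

XOR of the 17 data bits: 1⊕1⊕1⊕1⊕0⊕1⊕1⊕0⊕1⊕1⊕0⊕0⊕0⊕0⊕0⊕0⊕0 = 0
Parity bit = 0 (so all 18 bits XOR to 0).

111101101100000000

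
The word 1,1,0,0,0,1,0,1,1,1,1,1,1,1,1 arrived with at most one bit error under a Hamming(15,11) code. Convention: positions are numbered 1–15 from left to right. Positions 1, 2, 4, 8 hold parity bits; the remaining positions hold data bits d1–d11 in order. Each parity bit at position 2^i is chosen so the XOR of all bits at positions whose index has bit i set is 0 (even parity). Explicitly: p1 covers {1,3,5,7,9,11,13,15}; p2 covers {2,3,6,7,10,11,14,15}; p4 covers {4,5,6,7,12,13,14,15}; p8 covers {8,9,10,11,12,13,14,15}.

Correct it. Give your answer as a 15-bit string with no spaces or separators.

110011011111111

s1 (pos 1,3,5,7,9,11,13,15): 1⊕0⊕0⊕0⊕1⊕1⊕1⊕1 = 1
s2 (pos 2,3,6,7,10,11,14,15): 1⊕0⊕1⊕0⊕1⊕1⊕1⊕1 = 0
s4 (pos 4,5,6,7,12,13,14,15): 0⊕0⊕1⊕0⊕1⊕1⊕1⊕1 = 1
s8 (pos 8,9,10,11,12,13,14,15): 1⊕1⊕1⊕1⊕1⊕1⊕1⊕1 = 0
Syndrome s8…s1 = 0101 → error at position 5.
Flip position 5: 110001011111111 → 110011011111111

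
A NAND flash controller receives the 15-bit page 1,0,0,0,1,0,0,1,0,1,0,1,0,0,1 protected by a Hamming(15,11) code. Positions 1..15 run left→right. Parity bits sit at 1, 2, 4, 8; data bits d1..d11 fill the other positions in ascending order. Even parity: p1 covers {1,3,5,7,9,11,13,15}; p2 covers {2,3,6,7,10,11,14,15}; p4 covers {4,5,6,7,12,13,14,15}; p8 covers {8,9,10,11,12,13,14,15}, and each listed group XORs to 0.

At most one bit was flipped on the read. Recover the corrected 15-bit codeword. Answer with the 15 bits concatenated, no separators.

s1 (pos 1,3,5,7,9,11,13,15): 1⊕0⊕1⊕0⊕0⊕0⊕0⊕1 = 1
s2 (pos 2,3,6,7,10,11,14,15): 0⊕0⊕0⊕0⊕1⊕0⊕0⊕1 = 0
s4 (pos 4,5,6,7,12,13,14,15): 0⊕1⊕0⊕0⊕1⊕0⊕0⊕1 = 1
s8 (pos 8,9,10,11,12,13,14,15): 1⊕0⊕1⊕0⊕1⊕0⊕0⊕1 = 0
Syndrome s8…s1 = 0101 → error at position 5.
Flip position 5: 100010010101001 → 100000010101001

100000010101001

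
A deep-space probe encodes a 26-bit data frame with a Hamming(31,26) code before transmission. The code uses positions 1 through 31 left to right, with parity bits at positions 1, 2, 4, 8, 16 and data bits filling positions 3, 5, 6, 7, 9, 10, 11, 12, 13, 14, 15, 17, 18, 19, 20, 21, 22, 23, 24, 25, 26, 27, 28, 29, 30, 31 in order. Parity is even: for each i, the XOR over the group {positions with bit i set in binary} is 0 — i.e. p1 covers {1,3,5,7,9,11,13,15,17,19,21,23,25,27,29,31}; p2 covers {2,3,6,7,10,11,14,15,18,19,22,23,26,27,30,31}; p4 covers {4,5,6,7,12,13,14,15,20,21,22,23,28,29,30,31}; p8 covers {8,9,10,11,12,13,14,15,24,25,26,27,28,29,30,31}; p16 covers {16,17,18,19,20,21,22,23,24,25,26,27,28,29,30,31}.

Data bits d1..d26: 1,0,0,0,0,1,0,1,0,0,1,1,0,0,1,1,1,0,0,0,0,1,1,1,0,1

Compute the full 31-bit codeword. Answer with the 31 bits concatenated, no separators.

Place data at non-parity positions: p1 p2 1 p4 0 0 0 p8 0 1 0 1 0 0 1 p16 1 0 0 1 1 1 0 0 0 0 1 1 1 0 1
p1 (pos 1,3,5,7,9,11,13,15,17,19,21,23,25,27,29,31): XOR of data positions = 1⊕0⊕0⊕0⊕0⊕0⊕1⊕1⊕0⊕1⊕0⊕0⊕1⊕1⊕1 = 1
p2 (pos 2,3,6,7,10,11,14,15,18,19,22,23,26,27,30,31): XOR of data positions = 1⊕0⊕0⊕1⊕0⊕0⊕1⊕0⊕0⊕1⊕0⊕0⊕1⊕0⊕1 = 0
p4 (pos 4,5,6,7,12,13,14,15,20,21,22,23,28,29,30,31): XOR of data positions = 0⊕0⊕0⊕1⊕0⊕0⊕1⊕1⊕1⊕1⊕0⊕1⊕1⊕0⊕1 = 0
p8 (pos 8,9,10,11,12,13,14,15,24,25,26,27,28,29,30,31): XOR of data positions = 0⊕1⊕0⊕1⊕0⊕0⊕1⊕0⊕0⊕0⊕1⊕1⊕1⊕0⊕1 = 1
p16 (pos 16,17,18,19,20,21,22,23,24,25,26,27,28,29,30,31): XOR of data positions = 1⊕0⊕0⊕1⊕1⊕1⊕0⊕0⊕0⊕0⊕1⊕1⊕1⊕0⊕1 = 0
Codeword: 1010000101010010100111000011101

1010000101010010100111000011101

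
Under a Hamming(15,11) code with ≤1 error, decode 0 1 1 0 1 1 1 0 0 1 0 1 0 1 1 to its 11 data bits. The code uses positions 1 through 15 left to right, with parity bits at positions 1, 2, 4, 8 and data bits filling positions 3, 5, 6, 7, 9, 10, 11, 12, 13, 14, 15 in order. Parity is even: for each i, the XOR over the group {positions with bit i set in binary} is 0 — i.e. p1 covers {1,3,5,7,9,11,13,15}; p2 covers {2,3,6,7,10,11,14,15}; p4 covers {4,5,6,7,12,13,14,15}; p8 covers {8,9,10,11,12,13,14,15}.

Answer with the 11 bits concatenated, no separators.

11110101011

s1 (pos 1,3,5,7,9,11,13,15): 0⊕1⊕1⊕1⊕0⊕0⊕0⊕1 = 0
s2 (pos 2,3,6,7,10,11,14,15): 1⊕1⊕1⊕1⊕1⊕0⊕1⊕1 = 1
s4 (pos 4,5,6,7,12,13,14,15): 0⊕1⊕1⊕1⊕1⊕0⊕1⊕1 = 0
s8 (pos 8,9,10,11,12,13,14,15): 0⊕0⊕1⊕0⊕1⊕0⊕1⊕1 = 0
Syndrome s8…s1 = 0010 → error at position 2.
Flip position 2: 011011100101011 → 001011100101011
Read data bits from positions 3,5,6,7,9,10,11,12,13,14,15: 11110101011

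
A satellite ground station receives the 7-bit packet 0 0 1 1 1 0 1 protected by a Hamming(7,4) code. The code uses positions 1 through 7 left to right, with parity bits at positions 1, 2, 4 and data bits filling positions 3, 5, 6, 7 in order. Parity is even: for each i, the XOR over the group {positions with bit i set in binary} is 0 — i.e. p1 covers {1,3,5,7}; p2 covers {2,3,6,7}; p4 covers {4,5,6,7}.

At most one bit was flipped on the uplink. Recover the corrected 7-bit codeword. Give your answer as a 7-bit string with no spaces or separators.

0011001

s1 (pos 1,3,5,7): 0⊕1⊕1⊕1 = 1
s2 (pos 2,3,6,7): 0⊕1⊕0⊕1 = 0
s4 (pos 4,5,6,7): 1⊕1⊕0⊕1 = 1
Syndrome s4…s1 = 101 → error at position 5.
Flip position 5: 0011101 → 0011001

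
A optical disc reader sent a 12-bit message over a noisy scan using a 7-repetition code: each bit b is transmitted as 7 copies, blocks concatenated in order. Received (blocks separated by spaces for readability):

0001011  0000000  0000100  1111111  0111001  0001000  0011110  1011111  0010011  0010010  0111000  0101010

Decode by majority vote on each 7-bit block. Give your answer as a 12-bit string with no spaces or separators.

Block 1 (0001011): 3 ones → 0
Block 2 (0000000): 0 ones → 0
Block 3 (0000100): 1 one → 0
Block 4 (1111111): 7 ones → 1
Block 5 (0111001): 4 ones → 1
Block 6 (0001000): 1 one → 0
Block 7 (0011110): 4 ones → 1
Block 8 (1011111): 6 ones → 1
Block 9 (0010011): 3 ones → 0
Block 10 (0010010): 2 ones → 0
Block 11 (0111000): 3 ones → 0
Block 12 (0101010): 3 ones → 0

000110110000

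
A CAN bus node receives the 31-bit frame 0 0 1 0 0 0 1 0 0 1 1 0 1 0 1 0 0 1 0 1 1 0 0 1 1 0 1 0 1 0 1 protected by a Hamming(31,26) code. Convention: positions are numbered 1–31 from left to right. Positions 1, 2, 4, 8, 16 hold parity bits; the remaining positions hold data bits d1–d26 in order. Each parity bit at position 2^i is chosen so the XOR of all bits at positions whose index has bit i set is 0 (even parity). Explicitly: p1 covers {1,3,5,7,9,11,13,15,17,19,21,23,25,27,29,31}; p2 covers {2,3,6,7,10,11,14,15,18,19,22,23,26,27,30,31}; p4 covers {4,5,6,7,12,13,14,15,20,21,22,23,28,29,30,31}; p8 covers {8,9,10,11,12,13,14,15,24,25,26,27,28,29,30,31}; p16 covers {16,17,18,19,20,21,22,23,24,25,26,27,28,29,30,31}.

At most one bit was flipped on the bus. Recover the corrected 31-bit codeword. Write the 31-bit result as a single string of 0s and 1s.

0010001001111010010110011010101

s1 (pos 1,3,5,7,9,11,13,15,17,19,21,23,25,27,29,31): 0⊕1⊕0⊕1⊕0⊕1⊕1⊕1⊕0⊕0⊕1⊕0⊕1⊕1⊕1⊕1 = 0
s2 (pos 2,3,6,7,10,11,14,15,18,19,22,23,26,27,30,31): 0⊕1⊕0⊕1⊕1⊕1⊕0⊕1⊕1⊕0⊕0⊕0⊕0⊕1⊕0⊕1 = 0
s4 (pos 4,5,6,7,12,13,14,15,20,21,22,23,28,29,30,31): 0⊕0⊕0⊕1⊕0⊕1⊕0⊕1⊕1⊕1⊕0⊕0⊕0⊕1⊕0⊕1 = 1
s8 (pos 8,9,10,11,12,13,14,15,24,25,26,27,28,29,30,31): 0⊕0⊕1⊕1⊕0⊕1⊕0⊕1⊕1⊕1⊕0⊕1⊕0⊕1⊕0⊕1 = 1
s16 (pos 16,17,18,19,20,21,22,23,24,25,26,27,28,29,30,31): 0⊕0⊕1⊕0⊕1⊕1⊕0⊕0⊕1⊕1⊕0⊕1⊕0⊕1⊕0⊕1 = 0
Syndrome s16…s1 = 01100 → error at position 12.
Flip position 12: 0010001001101010010110011010101 → 0010001001111010010110011010101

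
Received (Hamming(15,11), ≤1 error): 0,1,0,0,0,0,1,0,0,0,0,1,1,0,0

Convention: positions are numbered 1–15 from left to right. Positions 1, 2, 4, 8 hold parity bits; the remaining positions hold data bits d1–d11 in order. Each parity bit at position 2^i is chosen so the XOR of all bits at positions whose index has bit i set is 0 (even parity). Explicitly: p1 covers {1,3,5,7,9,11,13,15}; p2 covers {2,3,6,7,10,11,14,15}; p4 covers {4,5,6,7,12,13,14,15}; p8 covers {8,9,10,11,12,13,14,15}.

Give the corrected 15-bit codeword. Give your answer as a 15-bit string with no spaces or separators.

s1 (pos 1,3,5,7,9,11,13,15): 0⊕0⊕0⊕1⊕0⊕0⊕1⊕0 = 0
s2 (pos 2,3,6,7,10,11,14,15): 1⊕0⊕0⊕1⊕0⊕0⊕0⊕0 = 0
s4 (pos 4,5,6,7,12,13,14,15): 0⊕0⊕0⊕1⊕1⊕1⊕0⊕0 = 1
s8 (pos 8,9,10,11,12,13,14,15): 0⊕0⊕0⊕0⊕1⊕1⊕0⊕0 = 0
Syndrome s8…s1 = 0100 → error at position 4.
Flip position 4: 010000100001100 → 010100100001100

010100100001100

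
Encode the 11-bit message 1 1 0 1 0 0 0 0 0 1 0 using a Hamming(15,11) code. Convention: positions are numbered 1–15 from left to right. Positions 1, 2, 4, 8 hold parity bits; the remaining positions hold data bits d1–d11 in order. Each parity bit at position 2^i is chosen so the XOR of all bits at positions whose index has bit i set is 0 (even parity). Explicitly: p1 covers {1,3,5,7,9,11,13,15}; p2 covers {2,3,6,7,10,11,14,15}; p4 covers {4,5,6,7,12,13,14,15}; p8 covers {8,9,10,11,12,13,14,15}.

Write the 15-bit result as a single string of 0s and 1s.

Place data at non-parity positions: p1 p2 1 p4 1 0 1 p8 0 0 0 0 0 1 0
p1 (pos 1,3,5,7,9,11,13,15): XOR of data positions = 1⊕1⊕1⊕0⊕0⊕0⊕0 = 1
p2 (pos 2,3,6,7,10,11,14,15): XOR of data positions = 1⊕0⊕1⊕0⊕0⊕1⊕0 = 1
p4 (pos 4,5,6,7,12,13,14,15): XOR of data positions = 1⊕0⊕1⊕0⊕0⊕1⊕0 = 1
p8 (pos 8,9,10,11,12,13,14,15): XOR of data positions = 0⊕0⊕0⊕0⊕0⊕1⊕0 = 1
Codeword: 111110110000010

111110110000010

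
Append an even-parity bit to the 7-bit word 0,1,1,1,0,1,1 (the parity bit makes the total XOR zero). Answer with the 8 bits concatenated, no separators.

XOR of the 7 data bits: 0⊕1⊕1⊕1⊕0⊕1⊕1 = 1
Parity bit = 1 (so all 8 bits XOR to 0).

01110111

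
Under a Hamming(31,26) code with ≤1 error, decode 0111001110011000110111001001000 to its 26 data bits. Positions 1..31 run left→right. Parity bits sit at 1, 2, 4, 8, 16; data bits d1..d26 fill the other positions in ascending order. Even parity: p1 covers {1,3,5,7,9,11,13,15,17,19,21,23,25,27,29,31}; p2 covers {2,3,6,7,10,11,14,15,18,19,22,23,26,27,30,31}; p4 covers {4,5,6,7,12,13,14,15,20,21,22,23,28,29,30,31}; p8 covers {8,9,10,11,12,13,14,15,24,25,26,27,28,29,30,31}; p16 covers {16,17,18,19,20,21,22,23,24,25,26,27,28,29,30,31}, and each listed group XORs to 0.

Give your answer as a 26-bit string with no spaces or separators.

10011001100111111001001000

s1 (pos 1,3,5,7,9,11,13,15,17,19,21,23,25,27,29,31): 0⊕1⊕0⊕1⊕1⊕0⊕1⊕0⊕1⊕0⊕1⊕0⊕1⊕0⊕0⊕0 = 1
s2 (pos 2,3,6,7,10,11,14,15,18,19,22,23,26,27,30,31): 1⊕1⊕0⊕1⊕0⊕0⊕0⊕0⊕1⊕0⊕1⊕0⊕0⊕0⊕0⊕0 = 1
s4 (pos 4,5,6,7,12,13,14,15,20,21,22,23,28,29,30,31): 1⊕0⊕0⊕1⊕1⊕1⊕0⊕0⊕1⊕1⊕1⊕0⊕1⊕0⊕0⊕0 = 0
s8 (pos 8,9,10,11,12,13,14,15,24,25,26,27,28,29,30,31): 1⊕1⊕0⊕0⊕1⊕1⊕0⊕0⊕0⊕1⊕0⊕0⊕1⊕0⊕0⊕0 = 0
s16 (pos 16,17,18,19,20,21,22,23,24,25,26,27,28,29,30,31): 0⊕1⊕1⊕0⊕1⊕1⊕1⊕0⊕0⊕1⊕0⊕0⊕1⊕0⊕0⊕0 = 1
Syndrome s16…s1 = 10011 → error at position 19.
Flip position 19: 0111001110011000110111001001000 → 0111001110011000111111001001000
Read data bits from positions 3,5,6,7,9,10,11,12,13,14,15,17,18,19,20,21,22,23,24,25,26,27,28,29,30,31: 10011001100111111001001000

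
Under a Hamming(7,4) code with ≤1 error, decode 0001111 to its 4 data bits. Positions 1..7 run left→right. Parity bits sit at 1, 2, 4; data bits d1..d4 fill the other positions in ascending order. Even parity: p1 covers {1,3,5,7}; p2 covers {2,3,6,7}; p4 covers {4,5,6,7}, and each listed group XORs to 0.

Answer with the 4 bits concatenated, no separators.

0111

s1 (pos 1,3,5,7): 0⊕0⊕1⊕1 = 0
s2 (pos 2,3,6,7): 0⊕0⊕1⊕1 = 0
s4 (pos 4,5,6,7): 1⊕1⊕1⊕1 = 0
Syndrome s4…s1 = 000 → no error.
Read data bits from positions 3,5,6,7: 0111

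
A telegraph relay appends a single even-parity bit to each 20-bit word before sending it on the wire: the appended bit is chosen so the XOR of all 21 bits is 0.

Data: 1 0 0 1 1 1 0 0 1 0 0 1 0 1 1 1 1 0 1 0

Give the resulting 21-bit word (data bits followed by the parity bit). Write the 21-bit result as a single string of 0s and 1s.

XOR of the 20 data bits: 1⊕0⊕0⊕1⊕1⊕1⊕0⊕0⊕1⊕0⊕0⊕1⊕0⊕1⊕1⊕1⊕1⊕0⊕1⊕0 = 1
Parity bit = 1 (so all 21 bits XOR to 0).

100111001001011110101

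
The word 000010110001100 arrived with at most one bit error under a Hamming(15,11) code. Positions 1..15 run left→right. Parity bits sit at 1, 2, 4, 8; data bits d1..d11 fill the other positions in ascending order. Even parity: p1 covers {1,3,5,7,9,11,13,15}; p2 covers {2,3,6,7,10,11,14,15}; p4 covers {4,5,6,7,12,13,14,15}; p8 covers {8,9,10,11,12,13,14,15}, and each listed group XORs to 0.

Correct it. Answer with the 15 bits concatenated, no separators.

s1 (pos 1,3,5,7,9,11,13,15): 0⊕0⊕1⊕1⊕0⊕0⊕1⊕0 = 1
s2 (pos 2,3,6,7,10,11,14,15): 0⊕0⊕0⊕1⊕0⊕0⊕0⊕0 = 1
s4 (pos 4,5,6,7,12,13,14,15): 0⊕1⊕0⊕1⊕1⊕1⊕0⊕0 = 0
s8 (pos 8,9,10,11,12,13,14,15): 1⊕0⊕0⊕0⊕1⊕1⊕0⊕0 = 1
Syndrome s8…s1 = 1011 → error at position 11.
Flip position 11: 000010110001100 → 000010110011100

000010110011100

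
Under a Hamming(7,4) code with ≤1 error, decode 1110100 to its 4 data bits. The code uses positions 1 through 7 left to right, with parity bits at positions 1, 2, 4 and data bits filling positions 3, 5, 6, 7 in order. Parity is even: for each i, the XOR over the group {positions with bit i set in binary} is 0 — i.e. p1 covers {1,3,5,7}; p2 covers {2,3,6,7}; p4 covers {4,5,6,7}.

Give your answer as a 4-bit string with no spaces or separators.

s1 (pos 1,3,5,7): 1⊕1⊕1⊕0 = 1
s2 (pos 2,3,6,7): 1⊕1⊕0⊕0 = 0
s4 (pos 4,5,6,7): 0⊕1⊕0⊕0 = 1
Syndrome s4…s1 = 101 → error at position 5.
Flip position 5: 1110100 → 1110000
Read data bits from positions 3,5,6,7: 1000

1000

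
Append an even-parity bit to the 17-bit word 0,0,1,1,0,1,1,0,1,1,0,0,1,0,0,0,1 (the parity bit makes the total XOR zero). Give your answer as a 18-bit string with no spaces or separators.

XOR of the 17 data bits: 0⊕0⊕1⊕1⊕0⊕1⊕1⊕0⊕1⊕1⊕0⊕0⊕1⊕0⊕0⊕0⊕1 = 0
Parity bit = 0 (so all 18 bits XOR to 0).

001101101100100010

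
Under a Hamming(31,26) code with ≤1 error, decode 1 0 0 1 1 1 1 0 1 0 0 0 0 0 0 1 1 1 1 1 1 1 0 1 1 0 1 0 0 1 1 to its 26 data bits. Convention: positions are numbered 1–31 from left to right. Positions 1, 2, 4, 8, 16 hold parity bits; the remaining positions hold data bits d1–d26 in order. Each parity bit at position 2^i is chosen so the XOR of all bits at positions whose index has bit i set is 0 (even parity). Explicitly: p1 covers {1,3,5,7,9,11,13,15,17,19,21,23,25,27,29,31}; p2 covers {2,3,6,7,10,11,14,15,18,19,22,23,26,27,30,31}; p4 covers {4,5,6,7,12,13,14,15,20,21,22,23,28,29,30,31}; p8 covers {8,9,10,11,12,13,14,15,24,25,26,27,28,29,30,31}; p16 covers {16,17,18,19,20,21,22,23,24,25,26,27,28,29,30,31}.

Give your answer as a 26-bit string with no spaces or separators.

s1 (pos 1,3,5,7,9,11,13,15,17,19,21,23,25,27,29,31): 1⊕0⊕1⊕1⊕1⊕0⊕0⊕0⊕1⊕1⊕1⊕0⊕1⊕1⊕0⊕1 = 0
s2 (pos 2,3,6,7,10,11,14,15,18,19,22,23,26,27,30,31): 0⊕0⊕1⊕1⊕0⊕0⊕0⊕0⊕1⊕1⊕1⊕0⊕0⊕1⊕1⊕1 = 0
s4 (pos 4,5,6,7,12,13,14,15,20,21,22,23,28,29,30,31): 1⊕1⊕1⊕1⊕0⊕0⊕0⊕0⊕1⊕1⊕1⊕0⊕0⊕0⊕1⊕1 = 1
s8 (pos 8,9,10,11,12,13,14,15,24,25,26,27,28,29,30,31): 0⊕1⊕0⊕0⊕0⊕0⊕0⊕0⊕1⊕1⊕0⊕1⊕0⊕0⊕1⊕1 = 0
s16 (pos 16,17,18,19,20,21,22,23,24,25,26,27,28,29,30,31): 1⊕1⊕1⊕1⊕1⊕1⊕1⊕0⊕1⊕1⊕0⊕1⊕0⊕0⊕1⊕1 = 0
Syndrome s16…s1 = 00100 → error at position 4.
Flip position 4: 1001111010000001111111011010011 → 1000111010000001111111011010011
Read data bits from positions 3,5,6,7,9,10,11,12,13,14,15,17,18,19,20,21,22,23,24,25,26,27,28,29,30,31: 01111000000111111011010011

01111000000111111011010011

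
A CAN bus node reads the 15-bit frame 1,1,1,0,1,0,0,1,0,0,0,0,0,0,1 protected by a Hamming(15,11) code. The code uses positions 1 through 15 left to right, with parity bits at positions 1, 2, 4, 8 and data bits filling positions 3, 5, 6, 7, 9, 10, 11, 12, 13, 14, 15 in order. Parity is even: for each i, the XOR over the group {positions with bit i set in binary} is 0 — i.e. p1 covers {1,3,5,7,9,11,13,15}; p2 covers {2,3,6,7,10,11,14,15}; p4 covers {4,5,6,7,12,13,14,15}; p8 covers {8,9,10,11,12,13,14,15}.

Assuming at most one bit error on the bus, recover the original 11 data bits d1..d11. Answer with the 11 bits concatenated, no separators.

s1 (pos 1,3,5,7,9,11,13,15): 1⊕1⊕1⊕0⊕0⊕0⊕0⊕1 = 0
s2 (pos 2,3,6,7,10,11,14,15): 1⊕1⊕0⊕0⊕0⊕0⊕0⊕1 = 1
s4 (pos 4,5,6,7,12,13,14,15): 0⊕1⊕0⊕0⊕0⊕0⊕0⊕1 = 0
s8 (pos 8,9,10,11,12,13,14,15): 1⊕0⊕0⊕0⊕0⊕0⊕0⊕1 = 0
Syndrome s8…s1 = 0010 → error at position 2.
Flip position 2: 111010010000001 → 101010010000001
Read data bits from positions 3,5,6,7,9,10,11,12,13,14,15: 11000000001

11000000001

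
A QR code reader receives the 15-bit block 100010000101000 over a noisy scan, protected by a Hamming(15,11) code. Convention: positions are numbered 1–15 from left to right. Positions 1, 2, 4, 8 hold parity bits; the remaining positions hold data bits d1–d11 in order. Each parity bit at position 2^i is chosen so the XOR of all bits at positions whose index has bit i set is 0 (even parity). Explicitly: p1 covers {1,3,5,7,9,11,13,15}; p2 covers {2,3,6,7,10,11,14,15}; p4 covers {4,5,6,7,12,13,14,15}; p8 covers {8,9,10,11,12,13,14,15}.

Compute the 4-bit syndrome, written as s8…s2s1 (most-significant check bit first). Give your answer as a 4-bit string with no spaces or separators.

s1 (pos 1,3,5,7,9,11,13,15): 1⊕0⊕1⊕0⊕0⊕0⊕0⊕0 = 0
s2 (pos 2,3,6,7,10,11,14,15): 0⊕0⊕0⊕0⊕1⊕0⊕0⊕0 = 1
s4 (pos 4,5,6,7,12,13,14,15): 0⊕1⊕0⊕0⊕1⊕0⊕0⊕0 = 0
s8 (pos 8,9,10,11,12,13,14,15): 0⊕0⊕1⊕0⊕1⊕0⊕0⊕0 = 0
Syndrome s8…s1 = 0010 → error at position 2.

0010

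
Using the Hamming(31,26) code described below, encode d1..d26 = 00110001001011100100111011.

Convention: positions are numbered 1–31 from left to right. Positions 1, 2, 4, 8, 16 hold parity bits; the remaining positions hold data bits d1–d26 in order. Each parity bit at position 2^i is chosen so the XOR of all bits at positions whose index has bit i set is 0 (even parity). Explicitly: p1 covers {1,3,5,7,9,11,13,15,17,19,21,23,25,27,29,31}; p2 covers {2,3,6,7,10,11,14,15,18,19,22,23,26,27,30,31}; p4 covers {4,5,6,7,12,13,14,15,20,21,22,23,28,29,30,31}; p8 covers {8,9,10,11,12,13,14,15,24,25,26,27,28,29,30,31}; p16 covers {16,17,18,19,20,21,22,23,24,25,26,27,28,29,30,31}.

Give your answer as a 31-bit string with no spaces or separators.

Place data at non-parity positions: p1 p2 0 p4 0 1 1 p8 0 0 0 1 0 0 1 p16 0 1 1 1 0 0 1 0 0 1 1 1 0 1 1
p1 (pos 1,3,5,7,9,11,13,15,17,19,21,23,25,27,29,31): XOR of data positions = 0⊕0⊕1⊕0⊕0⊕0⊕1⊕0⊕1⊕0⊕1⊕0⊕1⊕0⊕1 = 0
p2 (pos 2,3,6,7,10,11,14,15,18,19,22,23,26,27,30,31): XOR of data positions = 0⊕1⊕1⊕0⊕0⊕0⊕1⊕1⊕1⊕0⊕1⊕1⊕1⊕1⊕1 = 0
p4 (pos 4,5,6,7,12,13,14,15,20,21,22,23,28,29,30,31): XOR of data positions = 0⊕1⊕1⊕1⊕0⊕0⊕1⊕1⊕0⊕0⊕1⊕1⊕0⊕1⊕1 = 1
p8 (pos 8,9,10,11,12,13,14,15,24,25,26,27,28,29,30,31): XOR of data positions = 0⊕0⊕0⊕1⊕0⊕0⊕1⊕0⊕0⊕1⊕1⊕1⊕0⊕1⊕1 = 1
p16 (pos 16,17,18,19,20,21,22,23,24,25,26,27,28,29,30,31): XOR of data positions = 0⊕1⊕1⊕1⊕0⊕0⊕1⊕0⊕0⊕1⊕1⊕1⊕0⊕1⊕1 = 1
Codeword: 0001011100010011011100100111011

0001011100010011011100100111011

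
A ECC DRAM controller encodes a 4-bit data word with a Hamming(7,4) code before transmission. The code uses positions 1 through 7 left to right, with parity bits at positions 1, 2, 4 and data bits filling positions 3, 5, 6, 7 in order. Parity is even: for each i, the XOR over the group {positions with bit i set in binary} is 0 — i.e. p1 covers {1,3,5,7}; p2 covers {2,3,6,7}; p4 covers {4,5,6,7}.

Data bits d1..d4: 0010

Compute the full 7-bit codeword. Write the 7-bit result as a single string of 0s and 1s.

0101010

Place data at non-parity positions: p1 p2 0 p4 0 1 0
p1 (pos 1,3,5,7): XOR of data positions = 0⊕0⊕0 = 0
p2 (pos 2,3,6,7): XOR of data positions = 0⊕1⊕0 = 1
p4 (pos 4,5,6,7): XOR of data positions = 0⊕1⊕0 = 1
Codeword: 0101010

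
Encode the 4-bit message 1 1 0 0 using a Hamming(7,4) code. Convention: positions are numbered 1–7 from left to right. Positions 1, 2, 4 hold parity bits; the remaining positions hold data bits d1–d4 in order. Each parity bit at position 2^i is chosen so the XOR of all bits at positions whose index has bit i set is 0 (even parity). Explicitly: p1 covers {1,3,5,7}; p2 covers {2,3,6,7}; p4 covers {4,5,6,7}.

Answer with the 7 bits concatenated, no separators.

Place data at non-parity positions: p1 p2 1 p4 1 0 0
p1 (pos 1,3,5,7): XOR of data positions = 1⊕1⊕0 = 0
p2 (pos 2,3,6,7): XOR of data positions = 1⊕0⊕0 = 1
p4 (pos 4,5,6,7): XOR of data positions = 1⊕0⊕0 = 1
Codeword: 0111100

0111100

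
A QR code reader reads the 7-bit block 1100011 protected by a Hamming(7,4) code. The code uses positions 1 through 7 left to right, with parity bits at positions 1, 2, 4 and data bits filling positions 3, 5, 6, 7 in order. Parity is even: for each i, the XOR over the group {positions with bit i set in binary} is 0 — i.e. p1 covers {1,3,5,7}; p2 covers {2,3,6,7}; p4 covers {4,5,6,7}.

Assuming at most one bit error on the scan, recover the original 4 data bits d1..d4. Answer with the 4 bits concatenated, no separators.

s1 (pos 1,3,5,7): 1⊕0⊕0⊕1 = 0
s2 (pos 2,3,6,7): 1⊕0⊕1⊕1 = 1
s4 (pos 4,5,6,7): 0⊕0⊕1⊕1 = 0
Syndrome s4…s1 = 010 → error at position 2.
Flip position 2: 1100011 → 1000011
Read data bits from positions 3,5,6,7: 0011

0011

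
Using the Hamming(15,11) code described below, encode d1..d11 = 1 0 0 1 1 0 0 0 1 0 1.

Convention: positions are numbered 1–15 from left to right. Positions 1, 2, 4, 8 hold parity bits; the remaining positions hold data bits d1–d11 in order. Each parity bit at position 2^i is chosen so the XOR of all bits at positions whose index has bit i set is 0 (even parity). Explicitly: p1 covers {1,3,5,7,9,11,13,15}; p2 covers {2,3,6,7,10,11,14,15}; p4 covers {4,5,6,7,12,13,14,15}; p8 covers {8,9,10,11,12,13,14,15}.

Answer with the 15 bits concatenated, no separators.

Place data at non-parity positions: p1 p2 1 p4 0 0 1 p8 1 0 0 0 1 0 1
p1 (pos 1,3,5,7,9,11,13,15): XOR of data positions = 1⊕0⊕1⊕1⊕0⊕1⊕1 = 1
p2 (pos 2,3,6,7,10,11,14,15): XOR of data positions = 1⊕0⊕1⊕0⊕0⊕0⊕1 = 1
p4 (pos 4,5,6,7,12,13,14,15): XOR of data positions = 0⊕0⊕1⊕0⊕1⊕0⊕1 = 1
p8 (pos 8,9,10,11,12,13,14,15): XOR of data positions = 1⊕0⊕0⊕0⊕1⊕0⊕1 = 1
Codeword: 111100111000101

111100111000101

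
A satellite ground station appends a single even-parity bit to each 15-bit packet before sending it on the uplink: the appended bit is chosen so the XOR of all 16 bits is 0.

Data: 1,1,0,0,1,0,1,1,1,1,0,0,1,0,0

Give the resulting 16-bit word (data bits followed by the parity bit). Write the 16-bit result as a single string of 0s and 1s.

1100101111001000

XOR of the 15 data bits: 1⊕1⊕0⊕0⊕1⊕0⊕1⊕1⊕1⊕1⊕0⊕0⊕1⊕0⊕0 = 0
Parity bit = 0 (so all 16 bits XOR to 0).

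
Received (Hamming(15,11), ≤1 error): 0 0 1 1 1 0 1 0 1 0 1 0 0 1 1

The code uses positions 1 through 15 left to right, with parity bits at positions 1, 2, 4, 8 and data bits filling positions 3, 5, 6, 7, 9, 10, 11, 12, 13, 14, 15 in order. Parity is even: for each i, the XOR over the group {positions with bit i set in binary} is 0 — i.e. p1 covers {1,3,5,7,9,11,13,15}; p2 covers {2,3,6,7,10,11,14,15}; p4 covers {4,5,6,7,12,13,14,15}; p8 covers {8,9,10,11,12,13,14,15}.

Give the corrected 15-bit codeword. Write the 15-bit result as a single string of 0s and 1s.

001111101010011

s1 (pos 1,3,5,7,9,11,13,15): 0⊕1⊕1⊕1⊕1⊕1⊕0⊕1 = 0
s2 (pos 2,3,6,7,10,11,14,15): 0⊕1⊕0⊕1⊕0⊕1⊕1⊕1 = 1
s4 (pos 4,5,6,7,12,13,14,15): 1⊕1⊕0⊕1⊕0⊕0⊕1⊕1 = 1
s8 (pos 8,9,10,11,12,13,14,15): 0⊕1⊕0⊕1⊕0⊕0⊕1⊕1 = 0
Syndrome s8…s1 = 0110 → error at position 6.
Flip position 6: 001110101010011 → 001111101010011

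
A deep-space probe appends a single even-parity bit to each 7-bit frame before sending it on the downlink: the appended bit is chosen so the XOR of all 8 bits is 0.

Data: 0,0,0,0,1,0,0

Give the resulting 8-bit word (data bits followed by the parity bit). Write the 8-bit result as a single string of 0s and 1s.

XOR of the 7 data bits: 0⊕0⊕0⊕0⊕1⊕0⊕0 = 1
Parity bit = 1 (so all 8 bits XOR to 0).

00001001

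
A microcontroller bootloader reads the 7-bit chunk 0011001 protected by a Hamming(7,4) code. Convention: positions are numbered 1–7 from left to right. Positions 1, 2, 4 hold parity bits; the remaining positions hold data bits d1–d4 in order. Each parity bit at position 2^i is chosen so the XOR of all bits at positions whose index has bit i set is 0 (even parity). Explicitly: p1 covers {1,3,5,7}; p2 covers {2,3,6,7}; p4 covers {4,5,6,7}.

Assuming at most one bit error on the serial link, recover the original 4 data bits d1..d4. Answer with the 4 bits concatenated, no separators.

s1 (pos 1,3,5,7): 0⊕1⊕0⊕1 = 0
s2 (pos 2,3,6,7): 0⊕1⊕0⊕1 = 0
s4 (pos 4,5,6,7): 1⊕0⊕0⊕1 = 0
Syndrome s4…s1 = 000 → no error.
Read data bits from positions 3,5,6,7: 1001

1001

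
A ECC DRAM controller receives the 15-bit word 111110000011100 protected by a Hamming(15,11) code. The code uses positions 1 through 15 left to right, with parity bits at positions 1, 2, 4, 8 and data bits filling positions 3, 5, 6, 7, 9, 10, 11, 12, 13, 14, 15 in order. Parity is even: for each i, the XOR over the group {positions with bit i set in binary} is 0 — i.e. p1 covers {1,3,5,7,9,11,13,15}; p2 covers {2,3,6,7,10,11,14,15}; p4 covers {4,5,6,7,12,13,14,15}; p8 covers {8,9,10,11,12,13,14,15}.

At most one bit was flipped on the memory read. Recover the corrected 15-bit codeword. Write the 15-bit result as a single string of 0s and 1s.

111110000001100

s1 (pos 1,3,5,7,9,11,13,15): 1⊕1⊕1⊕0⊕0⊕1⊕1⊕0 = 1
s2 (pos 2,3,6,7,10,11,14,15): 1⊕1⊕0⊕0⊕0⊕1⊕0⊕0 = 1
s4 (pos 4,5,6,7,12,13,14,15): 1⊕1⊕0⊕0⊕1⊕1⊕0⊕0 = 0
s8 (pos 8,9,10,11,12,13,14,15): 0⊕0⊕0⊕1⊕1⊕1⊕0⊕0 = 1
Syndrome s8…s1 = 1011 → error at position 11.
Flip position 11: 111110000011100 → 111110000001100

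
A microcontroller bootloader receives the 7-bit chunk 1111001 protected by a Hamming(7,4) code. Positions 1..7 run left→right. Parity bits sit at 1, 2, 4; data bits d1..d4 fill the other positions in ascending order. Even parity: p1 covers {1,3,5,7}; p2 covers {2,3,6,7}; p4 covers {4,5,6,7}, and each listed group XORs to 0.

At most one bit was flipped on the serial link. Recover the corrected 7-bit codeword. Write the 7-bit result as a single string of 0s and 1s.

s1 (pos 1,3,5,7): 1⊕1⊕0⊕1 = 1
s2 (pos 2,3,6,7): 1⊕1⊕0⊕1 = 1
s4 (pos 4,5,6,7): 1⊕0⊕0⊕1 = 0
Syndrome s4…s1 = 011 → error at position 3.
Flip position 3: 1111001 → 1101001

1101001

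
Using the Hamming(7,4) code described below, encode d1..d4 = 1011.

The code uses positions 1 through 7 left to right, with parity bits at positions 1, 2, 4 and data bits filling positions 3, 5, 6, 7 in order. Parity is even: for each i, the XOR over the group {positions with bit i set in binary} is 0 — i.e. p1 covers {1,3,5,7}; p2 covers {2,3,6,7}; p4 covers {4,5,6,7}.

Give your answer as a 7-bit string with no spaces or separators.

Place data at non-parity positions: p1 p2 1 p4 0 1 1
p1 (pos 1,3,5,7): XOR of data positions = 1⊕0⊕1 = 0
p2 (pos 2,3,6,7): XOR of data positions = 1⊕1⊕1 = 1
p4 (pos 4,5,6,7): XOR of data positions = 0⊕1⊕1 = 0
Codeword: 0110011

0110011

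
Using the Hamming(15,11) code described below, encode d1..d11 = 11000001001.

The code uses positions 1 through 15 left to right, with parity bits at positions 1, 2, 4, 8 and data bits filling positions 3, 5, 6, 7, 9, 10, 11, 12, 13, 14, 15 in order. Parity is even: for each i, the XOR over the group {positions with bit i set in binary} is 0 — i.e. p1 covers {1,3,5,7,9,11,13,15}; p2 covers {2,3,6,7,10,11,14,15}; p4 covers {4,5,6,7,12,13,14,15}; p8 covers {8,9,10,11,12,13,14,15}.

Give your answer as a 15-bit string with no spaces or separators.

Place data at non-parity positions: p1 p2 1 p4 1 0 0 p8 0 0 0 1 0 0 1
p1 (pos 1,3,5,7,9,11,13,15): XOR of data positions = 1⊕1⊕0⊕0⊕0⊕0⊕1 = 1
p2 (pos 2,3,6,7,10,11,14,15): XOR of data positions = 1⊕0⊕0⊕0⊕0⊕0⊕1 = 0
p4 (pos 4,5,6,7,12,13,14,15): XOR of data positions = 1⊕0⊕0⊕1⊕0⊕0⊕1 = 1
p8 (pos 8,9,10,11,12,13,14,15): XOR of data positions = 0⊕0⊕0⊕1⊕0⊕0⊕1 = 0
Codeword: 101110000001001

101110000001001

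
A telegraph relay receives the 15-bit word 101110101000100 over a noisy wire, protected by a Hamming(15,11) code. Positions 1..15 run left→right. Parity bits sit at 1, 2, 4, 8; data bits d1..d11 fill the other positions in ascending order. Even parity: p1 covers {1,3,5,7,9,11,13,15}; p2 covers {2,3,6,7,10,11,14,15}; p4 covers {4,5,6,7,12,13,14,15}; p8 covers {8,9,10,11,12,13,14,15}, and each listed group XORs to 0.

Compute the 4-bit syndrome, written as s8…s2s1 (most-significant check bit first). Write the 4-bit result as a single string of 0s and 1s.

0000

s1 (pos 1,3,5,7,9,11,13,15): 1⊕1⊕1⊕1⊕1⊕0⊕1⊕0 = 0
s2 (pos 2,3,6,7,10,11,14,15): 0⊕1⊕0⊕1⊕0⊕0⊕0⊕0 = 0
s4 (pos 4,5,6,7,12,13,14,15): 1⊕1⊕0⊕1⊕0⊕1⊕0⊕0 = 0
s8 (pos 8,9,10,11,12,13,14,15): 0⊕1⊕0⊕0⊕0⊕1⊕0⊕0 = 0
Syndrome s8…s1 = 0000 → no error.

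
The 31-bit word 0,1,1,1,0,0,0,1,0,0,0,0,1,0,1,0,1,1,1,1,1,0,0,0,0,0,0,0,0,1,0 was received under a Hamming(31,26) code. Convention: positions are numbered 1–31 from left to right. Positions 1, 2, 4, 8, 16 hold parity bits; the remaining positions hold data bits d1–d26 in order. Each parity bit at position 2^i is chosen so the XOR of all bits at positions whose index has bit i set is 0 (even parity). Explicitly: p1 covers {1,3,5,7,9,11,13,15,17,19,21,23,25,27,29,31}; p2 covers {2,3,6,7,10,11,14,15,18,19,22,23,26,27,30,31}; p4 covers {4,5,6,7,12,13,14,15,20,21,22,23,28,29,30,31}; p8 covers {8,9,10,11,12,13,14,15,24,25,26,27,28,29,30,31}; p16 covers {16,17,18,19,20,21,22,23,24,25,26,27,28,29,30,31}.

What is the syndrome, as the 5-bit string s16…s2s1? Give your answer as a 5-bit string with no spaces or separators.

00000

s1 (pos 1,3,5,7,9,11,13,15,17,19,21,23,25,27,29,31): 0⊕1⊕0⊕0⊕0⊕0⊕1⊕1⊕1⊕1⊕1⊕0⊕0⊕0⊕0⊕0 = 0
s2 (pos 2,3,6,7,10,11,14,15,18,19,22,23,26,27,30,31): 1⊕1⊕0⊕0⊕0⊕0⊕0⊕1⊕1⊕1⊕0⊕0⊕0⊕0⊕1⊕0 = 0
s4 (pos 4,5,6,7,12,13,14,15,20,21,22,23,28,29,30,31): 1⊕0⊕0⊕0⊕0⊕1⊕0⊕1⊕1⊕1⊕0⊕0⊕0⊕0⊕1⊕0 = 0
s8 (pos 8,9,10,11,12,13,14,15,24,25,26,27,28,29,30,31): 1⊕0⊕0⊕0⊕0⊕1⊕0⊕1⊕0⊕0⊕0⊕0⊕0⊕0⊕1⊕0 = 0
s16 (pos 16,17,18,19,20,21,22,23,24,25,26,27,28,29,30,31): 0⊕1⊕1⊕1⊕1⊕1⊕0⊕0⊕0⊕0⊕0⊕0⊕0⊕0⊕1⊕0 = 0
Syndrome s16…s1 = 00000 → no error.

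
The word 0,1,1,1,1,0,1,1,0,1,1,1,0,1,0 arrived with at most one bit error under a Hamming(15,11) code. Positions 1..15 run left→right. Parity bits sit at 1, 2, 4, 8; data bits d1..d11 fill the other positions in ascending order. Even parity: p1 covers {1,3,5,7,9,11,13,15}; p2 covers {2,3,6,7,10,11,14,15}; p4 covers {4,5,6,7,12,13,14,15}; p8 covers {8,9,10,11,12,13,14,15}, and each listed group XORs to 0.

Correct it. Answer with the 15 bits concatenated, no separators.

s1 (pos 1,3,5,7,9,11,13,15): 0⊕1⊕1⊕1⊕0⊕1⊕0⊕0 = 0
s2 (pos 2,3,6,7,10,11,14,15): 1⊕1⊕0⊕1⊕1⊕1⊕1⊕0 = 0
s4 (pos 4,5,6,7,12,13,14,15): 1⊕1⊕0⊕1⊕1⊕0⊕1⊕0 = 1
s8 (pos 8,9,10,11,12,13,14,15): 1⊕0⊕1⊕1⊕1⊕0⊕1⊕0 = 1
Syndrome s8…s1 = 1100 → error at position 12.
Flip position 12: 011110110111010 → 011110110110010

011110110110010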